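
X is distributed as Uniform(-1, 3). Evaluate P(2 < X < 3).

P(2 < X < 3) = ∫_{2}^{3} f(x) dx
where f(x) = \frac{1}{4}
= \frac{1}{4}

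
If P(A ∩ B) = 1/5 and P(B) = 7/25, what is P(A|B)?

P(A|B) = P(A ∩ B) / P(B)
= (1/5) / (7/25)
= 5/7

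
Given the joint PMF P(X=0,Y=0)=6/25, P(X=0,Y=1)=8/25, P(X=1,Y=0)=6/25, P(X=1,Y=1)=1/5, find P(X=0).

P(X=0) = P(X=0,Y=0) + P(X=0,Y=1)
= 6/25 + 8/25
= 14/25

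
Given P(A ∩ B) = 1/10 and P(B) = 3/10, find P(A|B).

P(A|B) = P(A ∩ B) / P(B)
= (1/10) / (3/10)
= 1/3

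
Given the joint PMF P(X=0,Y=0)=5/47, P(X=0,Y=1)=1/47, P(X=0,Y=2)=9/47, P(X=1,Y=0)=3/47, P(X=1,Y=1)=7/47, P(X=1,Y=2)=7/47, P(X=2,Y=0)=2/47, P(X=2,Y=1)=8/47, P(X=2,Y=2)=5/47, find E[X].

First find marginal of X:
P(X=0) = 15/47
P(X=1) = 17/47
P(X=2) = 15/47
E[X] = 0 × 15/47 + 1 × 17/47 + 2 × 15/47 = 1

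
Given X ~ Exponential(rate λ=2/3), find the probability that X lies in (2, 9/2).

P(2 < X < 9/2) = ∫_{2}^{9/2} f(x) dx
where f(x) = \frac{2 e^{- \frac{2 x}{3}}}{3}
= - \frac{1}{e^{3}} + e^{- \frac{4}{3}}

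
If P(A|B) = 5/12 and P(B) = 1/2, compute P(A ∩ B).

By definition, P(A|B) = P(A ∩ B) / P(B)
So P(A ∩ B) = P(A|B) × P(B)
= 5/12 × 1/2
= 5/24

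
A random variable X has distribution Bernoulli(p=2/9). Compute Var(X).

For X ~ Bernoulli(p=2/9):
Var(X) = \frac{14}{81}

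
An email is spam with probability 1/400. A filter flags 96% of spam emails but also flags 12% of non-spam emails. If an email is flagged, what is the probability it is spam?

Let D = the rare event, + = positive/flagged.
P(D) = 1/400
P(+|D) = 96/100 = 24/25
P(+|D') = 12/100 = 3/25
P(+) = P(+|D)P(D) + P(+|D')P(D')
     = \frac{24}{25} × \frac{1}{400} + \frac{3}{25} × \frac{399}{400}
     = \frac{1221}{10000}
P(D|+) = P(+|D)P(D)/P(+) = \frac{8}{407}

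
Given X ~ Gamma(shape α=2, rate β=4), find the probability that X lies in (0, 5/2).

P(0 < X < 5/2) = ∫_{0}^{5/2} f(x) dx
where f(x) = 16 x e^{- 4 x}
= 1 - \frac{11}{e^{10}}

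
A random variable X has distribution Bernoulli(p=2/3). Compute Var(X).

For X ~ Bernoulli(p=2/3):
Var(X) = \frac{2}{9}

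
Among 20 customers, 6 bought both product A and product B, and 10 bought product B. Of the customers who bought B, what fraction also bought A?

P(A ∩ B) = 6/20 = 3/10
P(B) = 10/20 = 1/2
P(A|B) = P(A ∩ B) / P(B) = (3/10) / (1/2) = 3/5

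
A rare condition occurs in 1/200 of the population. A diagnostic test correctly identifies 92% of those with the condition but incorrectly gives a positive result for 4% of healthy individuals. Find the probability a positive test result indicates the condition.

Let D = the rare event, + = positive/flagged.
P(D) = 1/200
P(+|D) = 92/100 = 23/25
P(+|D') = 4/100 = 1/25
P(+) = P(+|D)P(D) + P(+|D')P(D')
     = \frac{23}{25} × \frac{1}{200} + \frac{1}{25} × \frac{199}{200}
     = \frac{111}{2500}
P(D|+) = P(+|D)P(D)/P(+) = \frac{23}{222}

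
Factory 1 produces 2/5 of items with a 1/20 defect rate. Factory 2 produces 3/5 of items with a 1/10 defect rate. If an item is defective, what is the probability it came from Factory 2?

Using Bayes' theorem:
P(F1) = 2/5, P(D|F1) = 1/20
P(F2) = 3/5, P(D|F2) = 1/10
P(D) = P(D|F1)P(F1) + P(D|F2)P(F2)
     = \frac{2}{25}
P(F2|D) = P(D|F2)P(F2) / P(D)
= \frac{3}{4}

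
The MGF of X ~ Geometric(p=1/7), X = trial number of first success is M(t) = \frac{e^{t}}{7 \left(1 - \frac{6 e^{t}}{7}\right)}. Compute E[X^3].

To find E[X^3], compute M^(3)(0):
M^(1)(t) = \frac{e^{t}}{7 \left(1 - \frac{6 e^{t}}{7}\right)} + \frac{6 e^{2 t}}{49 \left(1 - \frac{6 e^{t}}{7}\right)^{2}}
M^(2)(t) = \frac{e^{t}}{7 \left(1 - \frac{6 e^{t}}{7}\right)} + \frac{18 e^{2 t}}{49 \left(1 - \frac{6 e^{t}}{7}\right)^{2}} + \frac{72 e^{3 t}}{343 \left(1 - \frac{6 e^{t}}{7}\right)^{3}}
M^(3)(t) = \frac{e^{t}}{7 \left(1 - \frac{6 e^{t}}{7}\right)} + \frac{6 e^{2 t}}{7 \left(1 - \frac{6 e^{t}}{7}\right)^{2}} + \frac{432 e^{3 t}}{343 \left(1 - \frac{6 e^{t}}{7}\right)^{3}} + \frac{1296 e^{4 t}}{2401 \left(1 - \frac{6 e^{t}}{7}\right)^{4}}
M^(3)(0) = 1771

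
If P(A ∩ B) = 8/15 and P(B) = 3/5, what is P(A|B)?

P(A|B) = P(A ∩ B) / P(B)
= (8/15) / (3/5)
= 8/9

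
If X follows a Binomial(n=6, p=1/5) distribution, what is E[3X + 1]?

For X ~ Binomial(n=6, p=1/5):
E[X] = \frac{6}{5}
E[3X + 1] = 3 × E[X] + 1 = \frac{23}{5}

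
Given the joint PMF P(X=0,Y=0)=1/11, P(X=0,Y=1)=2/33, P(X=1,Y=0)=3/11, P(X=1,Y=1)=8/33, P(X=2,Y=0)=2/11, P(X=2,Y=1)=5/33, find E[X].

First find marginal of X:
P(X=0) = 5/33
P(X=1) = 17/33
P(X=2) = 1/3
E[X] = 0 × 5/33 + 1 × 17/33 + 2 × 1/3 = 13/11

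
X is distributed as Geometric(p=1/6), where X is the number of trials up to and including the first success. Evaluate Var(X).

For X ~ Geometric(p=1/6), where X is the number of trials up to and including the first success:
Var(X) = 30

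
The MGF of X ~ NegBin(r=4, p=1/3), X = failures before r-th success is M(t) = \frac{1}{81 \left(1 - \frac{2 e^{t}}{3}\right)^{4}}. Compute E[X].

To find E[X], compute M^(1)(0):
M^(1)(t) = \frac{8 e^{t}}{243 \left(1 - \frac{2 e^{t}}{3}\right)^{5}}
M^(1)(0) = 8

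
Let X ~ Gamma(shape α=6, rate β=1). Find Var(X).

For X ~ Gamma(shape α=6, rate β=1):
Var(X) = 6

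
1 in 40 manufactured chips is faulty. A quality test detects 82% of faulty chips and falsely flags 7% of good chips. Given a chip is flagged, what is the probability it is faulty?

Let D = the rare event, + = positive/flagged.
P(D) = 1/40
P(+|D) = 82/100 = 41/50
P(+|D') = 7/100
P(+) = P(+|D)P(D) + P(+|D')P(D')
     = \frac{41}{50} × \frac{1}{40} + \frac{7}{100} × \frac{39}{40}
     = \frac{71}{800}
P(D|+) = P(+|D)P(D)/P(+) = \frac{82}{355}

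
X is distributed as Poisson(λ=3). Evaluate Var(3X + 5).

For X ~ Poisson(λ=3):
Var(X) = 3
Var(3X + 5) = (3)² × Var(X) = 9 × 3 = 27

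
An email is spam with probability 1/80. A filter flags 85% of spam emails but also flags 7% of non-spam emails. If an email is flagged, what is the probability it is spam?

Let D = the rare event, + = positive/flagged.
P(D) = 1/80
P(+|D) = 85/100 = 17/20
P(+|D') = 7/100
P(+) = P(+|D)P(D) + P(+|D')P(D')
     = \frac{17}{20} × \frac{1}{80} + \frac{7}{100} × \frac{79}{80}
     = \frac{319}{4000}
P(D|+) = P(+|D)P(D)/P(+) = \frac{85}{638}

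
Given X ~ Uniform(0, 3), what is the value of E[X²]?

Using the identity E[X²] = Var(X) + (E[X])²:
E[X] = \frac{3}{2}
Var(X) = \frac{3}{4}
E[X²] = \frac{3}{4} + (\frac{3}{2})²
= 3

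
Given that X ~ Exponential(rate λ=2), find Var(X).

For X ~ Exponential(rate λ=2):
Var(X) = \frac{1}{4}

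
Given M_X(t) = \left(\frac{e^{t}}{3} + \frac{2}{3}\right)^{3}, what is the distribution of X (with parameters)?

The MGF M(t) = \left(\frac{e^{t}}{3} + \frac{2}{3}\right)^{3} is the standard form for the Binomial distribution.
Comparing with the known MGF formula identifies: Binomial(n=3, p=1/3)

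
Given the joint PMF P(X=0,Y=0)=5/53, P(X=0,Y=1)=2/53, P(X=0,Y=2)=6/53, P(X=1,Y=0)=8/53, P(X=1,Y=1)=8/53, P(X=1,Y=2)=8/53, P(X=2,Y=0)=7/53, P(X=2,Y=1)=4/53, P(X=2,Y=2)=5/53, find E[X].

First find marginal of X:
P(X=0) = 13/53
P(X=1) = 24/53
P(X=2) = 16/53
E[X] = 0 × 13/53 + 1 × 24/53 + 2 × 16/53 = 56/53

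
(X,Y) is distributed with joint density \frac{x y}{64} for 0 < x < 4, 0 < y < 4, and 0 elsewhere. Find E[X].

f_X(x) = ∫_0^4 \frac{x y}{64} dy = \frac{x}{8}
E[X] = ∫_0^4 x × (\frac{x}{8}) dx = \frac{8}{3}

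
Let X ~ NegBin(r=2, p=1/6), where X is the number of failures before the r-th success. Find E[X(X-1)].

E[X(X-1)] = E[X² - X] = E[X²] - E[X]
E[X] = 10
E[X²] = Var(X) + (E[X])² = 60 + (10)² = 160
E[X(X-1)] = 160 - 10 = 150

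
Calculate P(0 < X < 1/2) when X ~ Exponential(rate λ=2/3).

P(0 < X < 1/2) = ∫_{0}^{1/2} f(x) dx
where f(x) = \frac{2 e^{- \frac{2 x}{3}}}{3}
= 1 - e^{- \frac{1}{3}}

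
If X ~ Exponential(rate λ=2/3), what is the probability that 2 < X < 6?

P(2 < X < 6) = ∫_{2}^{6} f(x) dx
where f(x) = \frac{2 e^{- \frac{2 x}{3}}}{3}
= - \frac{1}{e^{4}} + e^{- \frac{4}{3}}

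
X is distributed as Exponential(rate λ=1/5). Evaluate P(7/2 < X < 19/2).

P(7/2 < X < 19/2) = ∫_{7/2}^{19/2} f(x) dx
where f(x) = \frac{e^{- \frac{x}{5}}}{5}
= - \frac{1 - e^{\frac{6}{5}}}{e^{\frac{19}{10}}}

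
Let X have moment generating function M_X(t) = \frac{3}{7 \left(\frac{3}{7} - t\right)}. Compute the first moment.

To find E[X], compute M^(1)(0):
M^(1)(t) = \frac{3}{7 \left(\frac{3}{7} - t\right)^{2}}
M^(1)(0) = \frac{7}{3}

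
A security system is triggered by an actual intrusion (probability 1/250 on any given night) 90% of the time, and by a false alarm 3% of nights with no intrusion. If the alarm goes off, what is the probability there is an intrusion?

Let D = the rare event, + = positive/flagged.
P(D) = 1/250
P(+|D) = 90/100 = 9/10
P(+|D') = 3/100
P(+) = P(+|D)P(D) + P(+|D')P(D')
     = \frac{9}{10} × \frac{1}{250} + \frac{3}{100} × \frac{249}{250}
     = \frac{837}{25000}
P(D|+) = P(+|D)P(D)/P(+) = \frac{10}{93}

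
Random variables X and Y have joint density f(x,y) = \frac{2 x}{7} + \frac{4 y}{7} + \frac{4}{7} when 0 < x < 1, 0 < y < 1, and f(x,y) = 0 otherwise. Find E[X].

E[X] = ∫_0^1 ∫_0^1 x × f(x,y) dy dx
= ∫_0^1 ∫_0^1 x × (\frac{2 x}{7} + \frac{4 y}{7} + \frac{4}{7}) dy dx
= \frac{11}{21}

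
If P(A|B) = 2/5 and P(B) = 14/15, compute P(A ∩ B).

By definition, P(A|B) = P(A ∩ B) / P(B)
So P(A ∩ B) = P(A|B) × P(B)
= 2/5 × 14/15
= 28/75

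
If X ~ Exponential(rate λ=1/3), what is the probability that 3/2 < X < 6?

P(3/2 < X < 6) = ∫_{3/2}^{6} f(x) dx
where f(x) = \frac{e^{- \frac{x}{3}}}{3}
= - \frac{1}{e^{2}} + e^{- \frac{1}{2}}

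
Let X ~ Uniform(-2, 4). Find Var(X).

For X ~ Uniform(-2, 4):
Var(X) = 3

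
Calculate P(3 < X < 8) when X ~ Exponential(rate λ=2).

P(3 < X < 8) = ∫_{3}^{8} f(x) dx
where f(x) = 2 e^{- 2 x}
= - \frac{1 - e^{10}}{e^{16}}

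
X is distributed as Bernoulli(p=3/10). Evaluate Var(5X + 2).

For X ~ Bernoulli(p=3/10):
Var(X) = \frac{21}{100}
Var(5X + 2) = (5)² × Var(X) = 25 × \frac{21}{100} = \frac{21}{4}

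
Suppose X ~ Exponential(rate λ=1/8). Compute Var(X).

For X ~ Exponential(rate λ=1/8):
Var(X) = 64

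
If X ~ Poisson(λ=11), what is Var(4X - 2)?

For X ~ Poisson(λ=11):
Var(X) = 11
Var(4X - 2) = (4)² × Var(X) = 16 × 11 = 176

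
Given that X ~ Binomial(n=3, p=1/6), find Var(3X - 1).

For X ~ Binomial(n=3, p=1/6):
Var(X) = \frac{5}{12}
Var(3X - 1) = (3)² × Var(X) = 9 × \frac{5}{12} = \frac{15}{4}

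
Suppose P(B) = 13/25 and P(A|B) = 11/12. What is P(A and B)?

By definition, P(A|B) = P(A ∩ B) / P(B)
So P(A ∩ B) = P(A|B) × P(B)
= 11/12 × 13/25
= 143/300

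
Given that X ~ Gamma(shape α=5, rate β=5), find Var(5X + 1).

For X ~ Gamma(shape α=5, rate β=5):
Var(X) = \frac{1}{5}
Var(5X + 1) = (5)² × Var(X) = 25 × \frac{1}{5} = 5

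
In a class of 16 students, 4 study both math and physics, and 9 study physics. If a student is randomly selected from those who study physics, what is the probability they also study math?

P(A ∩ B) = 4/16 = 1/4
P(B) = 9/16
P(A|B) = P(A ∩ B) / P(B) = (1/4) / (9/16) = 4/9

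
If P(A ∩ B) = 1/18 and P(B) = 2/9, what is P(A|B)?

P(A|B) = P(A ∩ B) / P(B)
= (1/18) / (2/9)
= 1/4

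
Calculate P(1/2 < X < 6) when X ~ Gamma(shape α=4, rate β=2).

P(1/2 < X < 6) = ∫_{1/2}^{6} f(x) dx
where f(x) = \frac{8 x^{3} e^{- 2 x}}{3}
= \frac{-1119 + 8 e^{11}}{3 e^{12}}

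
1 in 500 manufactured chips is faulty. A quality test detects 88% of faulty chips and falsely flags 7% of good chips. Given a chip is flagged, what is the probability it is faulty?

Let D = the rare event, + = positive/flagged.
P(D) = 1/500
P(+|D) = 88/100 = 22/25
P(+|D') = 7/100
P(+) = P(+|D)P(D) + P(+|D')P(D')
     = \frac{22}{25} × \frac{1}{500} + \frac{7}{100} × \frac{499}{500}
     = \frac{3581}{50000}
P(D|+) = P(+|D)P(D)/P(+) = \frac{88}{3581}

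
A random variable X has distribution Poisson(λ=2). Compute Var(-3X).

For X ~ Poisson(λ=2):
Var(X) = 2
Var(-3X) = (-3)² × Var(X) = 9 × 2 = 18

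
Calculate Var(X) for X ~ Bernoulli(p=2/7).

For X ~ Bernoulli(p=2/7):
Var(X) = \frac{10}{49}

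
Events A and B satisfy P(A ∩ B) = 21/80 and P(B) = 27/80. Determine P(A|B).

P(A|B) = P(A ∩ B) / P(B)
= (21/80) / (27/80)
= 7/9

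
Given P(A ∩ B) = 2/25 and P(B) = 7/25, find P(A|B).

P(A|B) = P(A ∩ B) / P(B)
= (2/25) / (7/25)
= 2/7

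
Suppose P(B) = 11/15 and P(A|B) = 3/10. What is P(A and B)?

By definition, P(A|B) = P(A ∩ B) / P(B)
So P(A ∩ B) = P(A|B) × P(B)
= 3/10 × 11/15
= 11/50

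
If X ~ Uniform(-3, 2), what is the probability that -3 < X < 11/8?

P(-3 < X < 11/8) = ∫_{-3}^{11/8} f(x) dx
where f(x) = \frac{1}{5}
= \frac{7}{8}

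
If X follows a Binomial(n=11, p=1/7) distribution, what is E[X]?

For X ~ Binomial(n=11, p=1/7), the expected value is:
E[X] = \frac{11}{7}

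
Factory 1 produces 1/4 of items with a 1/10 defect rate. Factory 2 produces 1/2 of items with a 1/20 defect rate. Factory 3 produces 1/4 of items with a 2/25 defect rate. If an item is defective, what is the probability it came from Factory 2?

Using Bayes' theorem:
P(F1) = 1/4, P(D|F1) = 1/10
P(F2) = 1/2, P(D|F2) = 1/20
P(F3) = 1/4, P(D|F3) = 2/25
P(D) = P(D|F1)P(F1) + P(D|F2)P(F2) + P(D|F3)P(F3)
     = \frac{7}{100}
P(F2|D) = P(D|F2)P(F2) / P(D)
= \frac{5}{14}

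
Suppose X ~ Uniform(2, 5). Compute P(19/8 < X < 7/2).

P(19/8 < X < 7/2) = ∫_{19/8}^{7/2} f(x) dx
where f(x) = \frac{1}{3}
= \frac{3}{8}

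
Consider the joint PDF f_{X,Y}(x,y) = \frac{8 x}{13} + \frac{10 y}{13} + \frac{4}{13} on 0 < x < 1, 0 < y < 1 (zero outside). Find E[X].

E[X] = ∫_0^1 ∫_0^1 x × f(x,y) dy dx
= ∫_0^1 ∫_0^1 x × (\frac{8 x}{13} + \frac{10 y}{13} + \frac{4}{13}) dy dx
= \frac{43}{78}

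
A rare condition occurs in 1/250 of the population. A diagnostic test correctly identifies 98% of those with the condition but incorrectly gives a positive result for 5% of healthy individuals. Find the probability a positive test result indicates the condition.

Let D = the rare event, + = positive/flagged.
P(D) = 1/250
P(+|D) = 98/100 = 49/50
P(+|D') = 5/100 = 1/20
P(+) = P(+|D)P(D) + P(+|D')P(D')
     = \frac{49}{50} × \frac{1}{250} + \frac{1}{20} × \frac{249}{250}
     = \frac{1343}{25000}
P(D|+) = P(+|D)P(D)/P(+) = \frac{98}{1343}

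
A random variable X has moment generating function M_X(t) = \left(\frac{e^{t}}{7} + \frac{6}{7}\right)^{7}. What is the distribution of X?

The MGF M(t) = \left(\frac{e^{t}}{7} + \frac{6}{7}\right)^{7} is the standard form for the Binomial distribution.
Comparing with the known MGF formula identifies: Binomial(n=7, p=1/7)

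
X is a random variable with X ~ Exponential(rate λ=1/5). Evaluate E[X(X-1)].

E[X(X-1)] = E[X² - X] = E[X²] - E[X]
E[X] = 5
E[X²] = Var(X) + (E[X])² = 25 + (5)² = 50
E[X(X-1)] = 50 - 5 = 45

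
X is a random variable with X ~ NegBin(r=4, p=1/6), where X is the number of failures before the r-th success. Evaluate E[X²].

Using the identity E[X²] = Var(X) + (E[X])²:
E[X] = 20
Var(X) = 120
E[X²] = 120 + (20)²
= 520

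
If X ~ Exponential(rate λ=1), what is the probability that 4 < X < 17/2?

P(4 < X < 17/2) = ∫_{4}^{17/2} f(x) dx
where f(x) = e^{- x}
= - \frac{1}{e^{\frac{17}{2}}} + e^{-4}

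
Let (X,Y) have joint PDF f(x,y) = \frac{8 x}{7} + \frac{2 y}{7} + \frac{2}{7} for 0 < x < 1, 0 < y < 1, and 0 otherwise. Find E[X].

E[X] = ∫_0^1 ∫_0^1 x × f(x,y) dy dx
= ∫_0^1 ∫_0^1 x × (\frac{8 x}{7} + \frac{2 y}{7} + \frac{2}{7}) dy dx
= \frac{25}{42}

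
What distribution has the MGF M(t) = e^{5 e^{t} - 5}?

The MGF M(t) = e^{5 e^{t} - 5} is the standard form for the Poisson distribution.
Comparing with the known MGF formula identifies: Poisson(λ=5)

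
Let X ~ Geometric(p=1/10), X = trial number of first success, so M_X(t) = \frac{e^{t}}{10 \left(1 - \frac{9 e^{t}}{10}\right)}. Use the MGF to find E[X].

To find E[X], compute M^(1)(0):
M^(1)(t) = \frac{e^{t}}{10 \left(1 - \frac{9 e^{t}}{10}\right)} + \frac{9 e^{2 t}}{100 \left(1 - \frac{9 e^{t}}{10}\right)^{2}}
M^(1)(0) = 10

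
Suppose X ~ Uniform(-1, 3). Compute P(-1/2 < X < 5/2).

P(-1/2 < X < 5/2) = ∫_{-1/2}^{5/2} f(x) dx
where f(x) = \frac{1}{4}
= \frac{3}{4}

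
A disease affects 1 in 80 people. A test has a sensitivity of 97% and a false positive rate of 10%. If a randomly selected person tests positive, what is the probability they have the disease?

Let D = the rare event, + = positive/flagged.
P(D) = 1/80
P(+|D) = 97/100
P(+|D') = 10/100 = 1/10
P(+) = P(+|D)P(D) + P(+|D')P(D')
     = \frac{97}{100} × \frac{1}{80} + \frac{1}{10} × \frac{79}{80}
     = \frac{887}{8000}
P(D|+) = P(+|D)P(D)/P(+) = \frac{97}{887}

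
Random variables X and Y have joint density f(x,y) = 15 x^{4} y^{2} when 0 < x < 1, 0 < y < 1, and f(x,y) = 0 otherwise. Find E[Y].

E[Y] = ∫_0^1 ∫_0^1 y × f(x,y) dx dy
= \frac{3}{4}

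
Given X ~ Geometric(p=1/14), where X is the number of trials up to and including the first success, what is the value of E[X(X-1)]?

E[X(X-1)] = E[X² - X] = E[X²] - E[X]
E[X] = 14
E[X²] = Var(X) + (E[X])² = 182 + (14)² = 378
E[X(X-1)] = 378 - 14 = 364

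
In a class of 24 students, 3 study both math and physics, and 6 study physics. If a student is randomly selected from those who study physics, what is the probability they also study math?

P(A ∩ B) = 3/24 = 1/8
P(B) = 6/24 = 1/4
P(A|B) = P(A ∩ B) / P(B) = (1/8) / (1/4) = 1/2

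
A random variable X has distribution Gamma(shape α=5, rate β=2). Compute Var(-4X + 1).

For X ~ Gamma(shape α=5, rate β=2):
Var(X) = \frac{5}{4}
Var(-4X + 1) = (-4)² × Var(X) = 16 × \frac{5}{4} = 20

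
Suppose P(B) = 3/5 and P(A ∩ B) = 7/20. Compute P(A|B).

P(A|B) = P(A ∩ B) / P(B)
= (7/20) / (3/5)
= 7/12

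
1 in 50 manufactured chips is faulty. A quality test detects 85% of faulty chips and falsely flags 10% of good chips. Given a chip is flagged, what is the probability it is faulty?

Let D = the rare event, + = positive/flagged.
P(D) = 1/50
P(+|D) = 85/100 = 17/20
P(+|D') = 10/100 = 1/10
P(+) = P(+|D)P(D) + P(+|D')P(D')
     = \frac{17}{20} × \frac{1}{50} + \frac{1}{10} × \frac{49}{50}
     = \frac{23}{200}
P(D|+) = P(+|D)P(D)/P(+) = \frac{17}{115}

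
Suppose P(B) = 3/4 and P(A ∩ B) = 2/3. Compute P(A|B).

P(A|B) = P(A ∩ B) / P(B)
= (2/3) / (3/4)
= 8/9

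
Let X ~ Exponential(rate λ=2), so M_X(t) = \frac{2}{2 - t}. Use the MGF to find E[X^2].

To find E[X^2], compute M^(2)(0):
M^(1)(t) = \frac{2}{\left(2 - t\right)^{2}}
M^(2)(t) = \frac{4}{\left(2 - t\right)^{3}}
M^(2)(0) = \frac{1}{2}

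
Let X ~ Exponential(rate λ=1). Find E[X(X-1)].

E[X(X-1)] = E[X² - X] = E[X²] - E[X]
E[X] = 1
E[X²] = Var(X) + (E[X])² = 1 + (1)² = 2
E[X(X-1)] = 2 - 1 = 1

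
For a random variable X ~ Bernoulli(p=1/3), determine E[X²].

Using the identity E[X²] = Var(X) + (E[X])²:
E[X] = \frac{1}{3}
Var(X) = \frac{2}{9}
E[X²] = \frac{2}{9} + (\frac{1}{3})²
= \frac{1}{3}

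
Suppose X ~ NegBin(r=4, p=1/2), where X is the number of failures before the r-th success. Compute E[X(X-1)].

E[X(X-1)] = E[X² - X] = E[X²] - E[X]
E[X] = 4
E[X²] = Var(X) + (E[X])² = 8 + (4)² = 24
E[X(X-1)] = 24 - 4 = 20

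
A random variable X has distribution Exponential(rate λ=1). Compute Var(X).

For X ~ Exponential(rate λ=1):
Var(X) = 1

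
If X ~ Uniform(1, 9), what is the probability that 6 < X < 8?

P(6 < X < 8) = ∫_{6}^{8} f(x) dx
where f(x) = \frac{1}{8}
= \frac{1}{4}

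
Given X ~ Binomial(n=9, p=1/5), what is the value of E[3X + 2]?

For X ~ Binomial(n=9, p=1/5):
E[X] = \frac{9}{5}
E[3X + 2] = 3 × E[X] + 2 = \frac{37}{5}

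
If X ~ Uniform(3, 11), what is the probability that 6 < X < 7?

P(6 < X < 7) = ∫_{6}^{7} f(x) dx
where f(x) = \frac{1}{8}
= \frac{1}{8}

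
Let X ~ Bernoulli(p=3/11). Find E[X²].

Using the identity E[X²] = Var(X) + (E[X])²:
E[X] = \frac{3}{11}
Var(X) = \frac{24}{121}
E[X²] = \frac{24}{121} + (\frac{3}{11})²
= \frac{3}{11}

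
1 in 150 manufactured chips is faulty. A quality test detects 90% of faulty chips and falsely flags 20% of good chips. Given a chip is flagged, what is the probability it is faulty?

Let D = the rare event, + = positive/flagged.
P(D) = 1/150
P(+|D) = 90/100 = 9/10
P(+|D') = 20/100 = 1/5
P(+) = P(+|D)P(D) + P(+|D')P(D')
     = \frac{9}{10} × \frac{1}{150} + \frac{1}{5} × \frac{149}{150}
     = \frac{307}{1500}
P(D|+) = P(+|D)P(D)/P(+) = \frac{9}{307}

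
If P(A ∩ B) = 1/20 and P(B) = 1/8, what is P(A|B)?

P(A|B) = P(A ∩ B) / P(B)
= (1/20) / (1/8)
= 2/5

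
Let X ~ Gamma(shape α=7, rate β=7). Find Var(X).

For X ~ Gamma(shape α=7, rate β=7):
Var(X) = \frac{1}{7}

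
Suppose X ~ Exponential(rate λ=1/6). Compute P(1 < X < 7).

P(1 < X < 7) = ∫_{1}^{7} f(x) dx
where f(x) = \frac{e^{- \frac{x}{6}}}{6}
= - \frac{1 - e}{e^{\frac{7}{6}}}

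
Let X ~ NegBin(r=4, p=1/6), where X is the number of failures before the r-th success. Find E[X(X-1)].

E[X(X-1)] = E[X² - X] = E[X²] - E[X]
E[X] = 20
E[X²] = Var(X) + (E[X])² = 120 + (20)² = 520
E[X(X-1)] = 520 - 20 = 500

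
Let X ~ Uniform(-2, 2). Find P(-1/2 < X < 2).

P(-1/2 < X < 2) = ∫_{-1/2}^{2} f(x) dx
where f(x) = \frac{1}{4}
= \frac{5}{8}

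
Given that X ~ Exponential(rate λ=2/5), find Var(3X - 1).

For X ~ Exponential(rate λ=2/5):
Var(X) = \frac{25}{4}
Var(3X - 1) = (3)² × Var(X) = 9 × \frac{25}{4} = \frac{225}{4}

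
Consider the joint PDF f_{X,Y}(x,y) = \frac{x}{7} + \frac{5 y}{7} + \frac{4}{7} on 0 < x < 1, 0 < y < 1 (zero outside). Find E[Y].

E[Y] = ∫_0^1 ∫_0^1 y × f(x,y) dx dy
= \frac{47}{84}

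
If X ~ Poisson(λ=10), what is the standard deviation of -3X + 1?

For X ~ Poisson(λ=10):
Var(X) = 10
SD(X) = √(Var(X)) = √(10) = \sqrt{10}
SD(-3X + 1) = |-3| × SD(X) = 3 × \sqrt{10} = 3 \sqrt{10}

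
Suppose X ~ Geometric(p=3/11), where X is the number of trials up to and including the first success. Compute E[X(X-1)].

E[X(X-1)] = E[X² - X] = E[X²] - E[X]
E[X] = \frac{11}{3}
E[X²] = Var(X) + (E[X])² = \frac{88}{9} + (\frac{11}{3})² = \frac{209}{9}
E[X(X-1)] = \frac{209}{9} - \frac{11}{3} = \frac{176}{9}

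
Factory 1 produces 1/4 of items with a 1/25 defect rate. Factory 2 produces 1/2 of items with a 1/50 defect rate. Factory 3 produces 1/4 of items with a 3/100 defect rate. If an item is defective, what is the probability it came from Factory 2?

Using Bayes' theorem:
P(F1) = 1/4, P(D|F1) = 1/25
P(F2) = 1/2, P(D|F2) = 1/50
P(F3) = 1/4, P(D|F3) = 3/100
P(D) = P(D|F1)P(F1) + P(D|F2)P(F2) + P(D|F3)P(F3)
     = \frac{11}{400}
P(F2|D) = P(D|F2)P(F2) / P(D)
= \frac{4}{11}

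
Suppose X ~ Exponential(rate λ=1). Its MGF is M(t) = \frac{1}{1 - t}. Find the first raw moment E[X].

To find E[X], compute M^(1)(0):
M^(1)(t) = \frac{1}{\left(1 - t\right)^{2}}
M^(1)(0) = 1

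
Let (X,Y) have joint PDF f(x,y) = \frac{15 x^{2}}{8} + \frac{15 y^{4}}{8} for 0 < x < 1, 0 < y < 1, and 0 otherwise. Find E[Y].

E[Y] = ∫_0^1 ∫_0^1 y × f(x,y) dx dy
= \frac{5}{8}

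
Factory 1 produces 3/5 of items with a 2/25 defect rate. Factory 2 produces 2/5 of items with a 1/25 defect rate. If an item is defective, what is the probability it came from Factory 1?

Using Bayes' theorem:
P(F1) = 3/5, P(D|F1) = 2/25
P(F2) = 2/5, P(D|F2) = 1/25
P(D) = P(D|F1)P(F1) + P(D|F2)P(F2)
     = \frac{8}{125}
P(F1|D) = P(D|F1)P(F1) / P(D)
= \frac{3}{4}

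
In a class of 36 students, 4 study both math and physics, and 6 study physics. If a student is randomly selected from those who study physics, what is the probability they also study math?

P(A ∩ B) = 4/36 = 1/9
P(B) = 6/36 = 1/6
P(A|B) = P(A ∩ B) / P(B) = (1/9) / (1/6) = 2/3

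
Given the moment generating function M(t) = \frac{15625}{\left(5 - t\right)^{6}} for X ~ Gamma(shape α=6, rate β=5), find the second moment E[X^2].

To find E[X^2], compute M^(2)(0):
M^(1)(t) = \frac{93750}{\left(5 - t\right)^{7}}
M^(2)(t) = \frac{656250}{\left(5 - t\right)^{8}}
M^(2)(0) = \frac{42}{25}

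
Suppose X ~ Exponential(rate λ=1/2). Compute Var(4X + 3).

For X ~ Exponential(rate λ=1/2):
Var(X) = 4
Var(4X + 3) = (4)² × Var(X) = 16 × 4 = 64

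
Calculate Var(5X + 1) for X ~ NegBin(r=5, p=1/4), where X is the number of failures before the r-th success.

For X ~ NegBin(r=5, p=1/4), where X is the number of failures before the r-th success:
Var(X) = 60
Var(5X + 1) = (5)² × Var(X) = 25 × 60 = 1500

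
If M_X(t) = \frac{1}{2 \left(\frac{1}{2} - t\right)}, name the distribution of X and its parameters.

The MGF M(t) = \frac{1}{2 \left(\frac{1}{2} - t\right)} is the standard form for the Exponential distribution.
Comparing with the known MGF formula identifies: Exponential(rate λ=1/2)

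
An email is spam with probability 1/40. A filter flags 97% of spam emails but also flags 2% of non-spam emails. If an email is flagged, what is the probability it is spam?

Let D = the rare event, + = positive/flagged.
P(D) = 1/40
P(+|D) = 97/100
P(+|D') = 2/100 = 1/50
P(+) = P(+|D)P(D) + P(+|D')P(D')
     = \frac{97}{100} × \frac{1}{40} + \frac{1}{50} × \frac{39}{40}
     = \frac{7}{160}
P(D|+) = P(+|D)P(D)/P(+) = \frac{97}{175}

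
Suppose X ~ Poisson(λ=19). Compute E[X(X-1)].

E[X(X-1)] = E[X² - X] = E[X²] - E[X]
E[X] = 19
E[X²] = Var(X) + (E[X])² = 19 + (19)² = 380
E[X(X-1)] = 380 - 19 = 361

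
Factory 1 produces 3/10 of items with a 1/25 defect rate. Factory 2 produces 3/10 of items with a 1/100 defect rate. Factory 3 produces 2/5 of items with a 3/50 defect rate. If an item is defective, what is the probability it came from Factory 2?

Using Bayes' theorem:
P(F1) = 3/10, P(D|F1) = 1/25
P(F2) = 3/10, P(D|F2) = 1/100
P(F3) = 2/5, P(D|F3) = 3/50
P(D) = P(D|F1)P(F1) + P(D|F2)P(F2) + P(D|F3)P(F3)
     = \frac{39}{1000}
P(F2|D) = P(D|F2)P(F2) / P(D)
= \frac{1}{13}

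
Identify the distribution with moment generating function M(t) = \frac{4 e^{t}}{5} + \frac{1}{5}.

The MGF M(t) = \frac{4 e^{t}}{5} + \frac{1}{5} is the standard form for the Bernoulli distribution.
Comparing with the known MGF formula identifies: Bernoulli(p=4/5)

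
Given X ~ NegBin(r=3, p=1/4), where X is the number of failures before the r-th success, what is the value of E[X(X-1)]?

E[X(X-1)] = E[X² - X] = E[X²] - E[X]
E[X] = 9
E[X²] = Var(X) + (E[X])² = 36 + (9)² = 117
E[X(X-1)] = 117 - 9 = 108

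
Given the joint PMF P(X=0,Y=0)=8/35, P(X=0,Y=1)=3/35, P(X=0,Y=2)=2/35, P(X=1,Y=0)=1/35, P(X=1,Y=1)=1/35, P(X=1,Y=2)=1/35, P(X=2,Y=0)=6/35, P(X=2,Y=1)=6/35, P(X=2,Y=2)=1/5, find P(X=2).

P(X=2) = P(X=2,Y=0) + P(X=2,Y=1) + P(X=2,Y=2)
= 6/35 + 6/35 + 1/5
= 19/35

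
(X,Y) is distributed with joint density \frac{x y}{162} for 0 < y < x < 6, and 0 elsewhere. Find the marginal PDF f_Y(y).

f_Y(y) = ∫_y^6 \frac{x y}{162} dx = \frac{y \left(36 - y^{2}\right)}{324}
for 0 < y < 6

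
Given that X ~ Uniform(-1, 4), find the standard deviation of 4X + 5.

For X ~ Uniform(-1, 4):
Var(X) = \frac{25}{12}
SD(X) = √(Var(X)) = √(\frac{25}{12}) = \frac{5 \sqrt{3}}{6}
SD(4X + 5) = |4| × SD(X) = 4 × \frac{5 \sqrt{3}}{6} = \frac{10 \sqrt{3}}{3}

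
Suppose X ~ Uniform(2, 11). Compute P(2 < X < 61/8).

P(2 < X < 61/8) = ∫_{2}^{61/8} f(x) dx
where f(x) = \frac{1}{9}
= \frac{5}{8}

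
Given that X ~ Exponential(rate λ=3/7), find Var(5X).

For X ~ Exponential(rate λ=3/7):
Var(X) = \frac{49}{9}
Var(5X) = (5)² × Var(X) = 25 × \frac{49}{9} = \frac{1225}{9}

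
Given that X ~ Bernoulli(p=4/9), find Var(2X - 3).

For X ~ Bernoulli(p=4/9):
Var(X) = \frac{20}{81}
Var(2X - 3) = (2)² × Var(X) = 4 × \frac{20}{81} = \frac{80}{81}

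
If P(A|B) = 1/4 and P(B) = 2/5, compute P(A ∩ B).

By definition, P(A|B) = P(A ∩ B) / P(B)
So P(A ∩ B) = P(A|B) × P(B)
= 1/4 × 2/5
= 1/10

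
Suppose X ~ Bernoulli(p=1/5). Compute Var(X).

For X ~ Bernoulli(p=1/5):
Var(X) = \frac{4}{25}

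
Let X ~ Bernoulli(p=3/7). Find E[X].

For X ~ Bernoulli(p=3/7), the expected value is:
E[X] = \frac{3}{7}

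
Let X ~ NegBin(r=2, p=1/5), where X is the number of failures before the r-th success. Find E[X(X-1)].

E[X(X-1)] = E[X² - X] = E[X²] - E[X]
E[X] = 8
E[X²] = Var(X) + (E[X])² = 40 + (8)² = 104
E[X(X-1)] = 104 - 8 = 96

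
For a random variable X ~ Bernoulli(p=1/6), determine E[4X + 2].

For X ~ Bernoulli(p=1/6):
E[X] = \frac{1}{6}
E[4X + 2] = 4 × E[X] + 2 = \frac{8}{3}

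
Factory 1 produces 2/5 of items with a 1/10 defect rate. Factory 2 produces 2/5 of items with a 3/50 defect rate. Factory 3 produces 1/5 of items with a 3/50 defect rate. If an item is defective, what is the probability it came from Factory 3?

Using Bayes' theorem:
P(F1) = 2/5, P(D|F1) = 1/10
P(F2) = 2/5, P(D|F2) = 3/50
P(F3) = 1/5, P(D|F3) = 3/50
P(D) = P(D|F1)P(F1) + P(D|F2)P(F2) + P(D|F3)P(F3)
     = \frac{19}{250}
P(F3|D) = P(D|F3)P(F3) / P(D)
= \frac{3}{19}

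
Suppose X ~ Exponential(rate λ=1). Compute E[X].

For X ~ Exponential(rate λ=1), the expected value is:
E[X] = 1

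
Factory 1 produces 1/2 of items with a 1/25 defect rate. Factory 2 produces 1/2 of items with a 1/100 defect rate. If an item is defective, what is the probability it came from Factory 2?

Using Bayes' theorem:
P(F1) = 1/2, P(D|F1) = 1/25
P(F2) = 1/2, P(D|F2) = 1/100
P(D) = P(D|F1)P(F1) + P(D|F2)P(F2)
     = \frac{1}{40}
P(F2|D) = P(D|F2)P(F2) / P(D)
= \frac{1}{5}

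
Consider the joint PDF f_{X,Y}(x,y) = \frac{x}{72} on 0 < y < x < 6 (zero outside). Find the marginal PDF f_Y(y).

f_Y(y) = ∫_y^6 \frac{x}{72} dx = \frac{1}{4} - \frac{y^{2}}{144}
for 0 < y < 6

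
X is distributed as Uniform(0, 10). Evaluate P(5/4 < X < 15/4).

P(5/4 < X < 15/4) = ∫_{5/4}^{15/4} f(x) dx
where f(x) = \frac{1}{10}
= \frac{1}{4}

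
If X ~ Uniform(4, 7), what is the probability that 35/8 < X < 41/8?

P(35/8 < X < 41/8) = ∫_{35/8}^{41/8} f(x) dx
where f(x) = \frac{1}{3}
= \frac{1}{4}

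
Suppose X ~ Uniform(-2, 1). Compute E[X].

For X ~ Uniform(-2, 1), the expected value is:
E[X] = - \frac{1}{2}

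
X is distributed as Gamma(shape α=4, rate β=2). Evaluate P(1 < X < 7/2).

P(1 < X < 7/2) = ∫_{1}^{7/2} f(x) dx
where f(x) = \frac{8 x^{3} e^{- 2 x}}{3}
= \frac{-269 + 19 e^{5}}{3 e^{7}}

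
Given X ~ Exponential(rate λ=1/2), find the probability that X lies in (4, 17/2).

P(4 < X < 17/2) = ∫_{4}^{17/2} f(x) dx
where f(x) = \frac{e^{- \frac{x}{2}}}{2}
= - \frac{1}{e^{\frac{17}{4}}} + e^{-2}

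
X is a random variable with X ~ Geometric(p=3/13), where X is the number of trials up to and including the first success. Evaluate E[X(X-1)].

E[X(X-1)] = E[X² - X] = E[X²] - E[X]
E[X] = \frac{13}{3}
E[X²] = Var(X) + (E[X])² = \frac{130}{9} + (\frac{13}{3})² = \frac{299}{9}
E[X(X-1)] = \frac{299}{9} - \frac{13}{3} = \frac{260}{9}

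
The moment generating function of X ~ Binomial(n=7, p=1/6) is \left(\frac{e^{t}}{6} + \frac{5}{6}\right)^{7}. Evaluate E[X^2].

To find E[X^2], compute M^(2)(0):
M^(1)(t) = \frac{7 \left(\frac{e^{t}}{6} + \frac{5}{6}\right)^{6} e^{t}}{6}
M^(2)(t) = \frac{7 \left(\frac{e^{t}}{6} + \frac{5}{6}\right)^{6} e^{t}}{6} + \frac{7 \left(\frac{e^{t}}{6} + \frac{5}{6}\right)^{5} e^{2 t}}{6}
M^(2)(0) = \frac{7}{3}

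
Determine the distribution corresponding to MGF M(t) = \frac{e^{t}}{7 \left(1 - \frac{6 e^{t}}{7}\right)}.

The MGF M(t) = \frac{e^{t}}{7 \left(1 - \frac{6 e^{t}}{7}\right)} is the standard form for the Geometric distribution.
Comparing with the known MGF formula identifies: Geometric(p=1/7), X = trial number of first success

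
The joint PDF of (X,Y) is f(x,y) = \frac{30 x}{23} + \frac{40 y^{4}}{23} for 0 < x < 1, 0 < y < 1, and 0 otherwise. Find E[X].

E[X] = ∫_0^1 ∫_0^1 x × f(x,y) dy dx
= ∫_0^1 ∫_0^1 x × (\frac{30 x}{23} + \frac{40 y^{4}}{23}) dy dx
= \frac{14}{23}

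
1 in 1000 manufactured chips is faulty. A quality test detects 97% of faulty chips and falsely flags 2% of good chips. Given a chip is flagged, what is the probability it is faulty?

Let D = the rare event, + = positive/flagged.
P(D) = 1/1000
P(+|D) = 97/100
P(+|D') = 2/100 = 1/50
P(+) = P(+|D)P(D) + P(+|D')P(D')
     = \frac{97}{100} × \frac{1}{1000} + \frac{1}{50} × \frac{999}{1000}
     = \frac{419}{20000}
P(D|+) = P(+|D)P(D)/P(+) = \frac{97}{2095}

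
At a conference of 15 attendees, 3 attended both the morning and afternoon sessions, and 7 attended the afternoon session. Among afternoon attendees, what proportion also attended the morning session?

P(A ∩ B) = 3/15 = 1/5
P(B) = 7/15
P(A|B) = P(A ∩ B) / P(B) = (1/5) / (7/15) = 3/7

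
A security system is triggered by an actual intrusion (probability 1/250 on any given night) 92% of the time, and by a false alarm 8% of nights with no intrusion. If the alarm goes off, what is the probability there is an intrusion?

Let D = the rare event, + = positive/flagged.
P(D) = 1/250
P(+|D) = 92/100 = 23/25
P(+|D') = 8/100 = 2/25
P(+) = P(+|D)P(D) + P(+|D')P(D')
     = \frac{23}{25} × \frac{1}{250} + \frac{2}{25} × \frac{249}{250}
     = \frac{521}{6250}
P(D|+) = P(+|D)P(D)/P(+) = \frac{23}{521}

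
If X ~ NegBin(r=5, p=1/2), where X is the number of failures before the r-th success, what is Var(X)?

For X ~ NegBin(r=5, p=1/2), where X is the number of failures before the r-th success:
Var(X) = 10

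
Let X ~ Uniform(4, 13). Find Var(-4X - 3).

For X ~ Uniform(4, 13):
Var(X) = \frac{27}{4}
Var(-4X - 3) = (-4)² × Var(X) = 16 × \frac{27}{4} = 108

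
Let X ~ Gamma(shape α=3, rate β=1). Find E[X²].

Using the identity E[X²] = Var(X) + (E[X])²:
E[X] = 3
Var(X) = 3
E[X²] = 3 + (3)²
= 12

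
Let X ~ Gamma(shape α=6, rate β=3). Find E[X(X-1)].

E[X(X-1)] = E[X² - X] = E[X²] - E[X]
E[X] = 2
E[X²] = Var(X) + (E[X])² = \frac{2}{3} + (2)² = \frac{14}{3}
E[X(X-1)] = \frac{14}{3} - 2 = \frac{8}{3}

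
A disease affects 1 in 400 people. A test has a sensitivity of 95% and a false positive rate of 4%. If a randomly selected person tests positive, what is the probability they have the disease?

Let D = the rare event, + = positive/flagged.
P(D) = 1/400
P(+|D) = 95/100 = 19/20
P(+|D') = 4/100 = 1/25
P(+) = P(+|D)P(D) + P(+|D')P(D')
     = \frac{19}{20} × \frac{1}{400} + \frac{1}{25} × \frac{399}{400}
     = \frac{1691}{40000}
P(D|+) = P(+|D)P(D)/P(+) = \frac{5}{89}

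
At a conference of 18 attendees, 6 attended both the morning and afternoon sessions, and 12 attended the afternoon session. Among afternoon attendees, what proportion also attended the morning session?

P(A ∩ B) = 6/18 = 1/3
P(B) = 12/18 = 2/3
P(A|B) = P(A ∩ B) / P(B) = (1/3) / (2/3) = 1/2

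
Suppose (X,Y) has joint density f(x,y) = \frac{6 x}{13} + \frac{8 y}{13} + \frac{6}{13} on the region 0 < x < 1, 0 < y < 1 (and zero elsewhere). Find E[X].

E[X] = ∫_0^1 ∫_0^1 x × f(x,y) dy dx
= ∫_0^1 ∫_0^1 x × (\frac{6 x}{13} + \frac{8 y}{13} + \frac{6}{13}) dy dx
= \frac{7}{13}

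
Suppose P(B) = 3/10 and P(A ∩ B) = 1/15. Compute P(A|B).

P(A|B) = P(A ∩ B) / P(B)
= (1/15) / (3/10)
= 2/9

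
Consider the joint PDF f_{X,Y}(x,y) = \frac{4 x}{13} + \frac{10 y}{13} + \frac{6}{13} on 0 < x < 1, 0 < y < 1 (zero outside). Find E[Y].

E[Y] = ∫_0^1 ∫_0^1 y × f(x,y) dx dy
= \frac{22}{39}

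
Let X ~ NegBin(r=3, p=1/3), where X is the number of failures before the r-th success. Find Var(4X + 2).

For X ~ NegBin(r=3, p=1/3), where X is the number of failures before the r-th success:
Var(X) = 18
Var(4X + 2) = (4)² × Var(X) = 16 × 18 = 288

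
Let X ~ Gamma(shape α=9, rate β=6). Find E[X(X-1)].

E[X(X-1)] = E[X² - X] = E[X²] - E[X]
E[X] = \frac{3}{2}
E[X²] = Var(X) + (E[X])² = \frac{1}{4} + (\frac{3}{2})² = \frac{5}{2}
E[X(X-1)] = \frac{5}{2} - \frac{3}{2} = 1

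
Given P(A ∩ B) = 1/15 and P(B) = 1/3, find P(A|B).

P(A|B) = P(A ∩ B) / P(B)
= (1/15) / (1/3)
= 1/5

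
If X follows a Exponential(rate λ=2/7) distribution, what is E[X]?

For X ~ Exponential(rate λ=2/7), the expected value is:
E[X] = \frac{7}{2}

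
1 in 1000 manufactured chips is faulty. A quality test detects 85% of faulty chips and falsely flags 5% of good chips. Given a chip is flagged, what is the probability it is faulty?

Let D = the rare event, + = positive/flagged.
P(D) = 1/1000
P(+|D) = 85/100 = 17/20
P(+|D') = 5/100 = 1/20
P(+) = P(+|D)P(D) + P(+|D')P(D')
     = \frac{17}{20} × \frac{1}{1000} + \frac{1}{20} × \frac{999}{1000}
     = \frac{127}{2500}
P(D|+) = P(+|D)P(D)/P(+) = \frac{17}{1016}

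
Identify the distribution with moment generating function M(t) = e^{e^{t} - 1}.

The MGF M(t) = e^{e^{t} - 1} is the standard form for the Poisson distribution.
Comparing with the known MGF formula identifies: Poisson(λ=1)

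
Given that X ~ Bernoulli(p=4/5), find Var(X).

For X ~ Bernoulli(p=4/5):
Var(X) = \frac{4}{25}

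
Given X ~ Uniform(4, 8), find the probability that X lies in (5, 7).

P(5 < X < 7) = ∫_{5}^{7} f(x) dx
where f(x) = \frac{1}{4}
= \frac{1}{2}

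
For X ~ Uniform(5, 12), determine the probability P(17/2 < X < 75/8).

P(17/2 < X < 75/8) = ∫_{17/2}^{75/8} f(x) dx
where f(x) = \frac{1}{7}
= \frac{1}{8}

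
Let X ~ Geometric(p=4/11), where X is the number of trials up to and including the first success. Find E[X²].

Using the identity E[X²] = Var(X) + (E[X])²:
E[X] = \frac{11}{4}
Var(X) = \frac{77}{16}
E[X²] = \frac{77}{16} + (\frac{11}{4})²
= \frac{99}{8}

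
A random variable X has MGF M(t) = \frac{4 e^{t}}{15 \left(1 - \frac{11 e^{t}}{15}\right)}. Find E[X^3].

To find E[X^3], compute M^(3)(0):
M^(1)(t) = \frac{4 e^{t}}{15 \left(1 - \frac{11 e^{t}}{15}\right)} + \frac{44 e^{2 t}}{225 \left(1 - \frac{11 e^{t}}{15}\right)^{2}}
M^(2)(t) = \frac{4 e^{t}}{15 \left(1 - \frac{11 e^{t}}{15}\right)} + \frac{44 e^{2 t}}{75 \left(1 - \frac{11 e^{t}}{15}\right)^{2}} + \frac{968 e^{3 t}}{3375 \left(1 - \frac{11 e^{t}}{15}\right)^{3}}
M^(3)(t) = \frac{4 e^{t}}{15 \left(1 - \frac{11 e^{t}}{15}\right)} + \frac{308 e^{2 t}}{225 \left(1 - \frac{11 e^{t}}{15}\right)^{2}} + \frac{1936 e^{3 t}}{1125 \left(1 - \frac{11 e^{t}}{15}\right)^{3}} + \frac{10648 e^{4 t}}{16875 \left(1 - \frac{11 e^{t}}{15}\right)^{4}}
M^(3)(0) = \frac{7545}{32}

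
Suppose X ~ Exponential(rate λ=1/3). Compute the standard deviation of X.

For X ~ Exponential(rate λ=1/3):
Var(X) = 9
SD(X) = √(Var(X)) = √(9) = 3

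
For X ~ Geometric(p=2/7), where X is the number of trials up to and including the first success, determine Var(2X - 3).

For X ~ Geometric(p=2/7), where X is the number of trials up to and including the first success:
Var(X) = \frac{35}{4}
Var(2X - 3) = (2)² × Var(X) = 4 × \frac{35}{4} = 35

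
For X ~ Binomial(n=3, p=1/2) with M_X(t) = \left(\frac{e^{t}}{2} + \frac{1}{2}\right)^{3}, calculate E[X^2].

To find E[X^2], compute M^(2)(0):
M^(1)(t) = \frac{3 \left(\frac{e^{t}}{2} + \frac{1}{2}\right)^{2} e^{t}}{2}
M^(2)(t) = \frac{3 \left(\frac{e^{t}}{2} + \frac{1}{2}\right)^{2} e^{t}}{2} + \frac{3 \left(\frac{e^{t}}{2} + \frac{1}{2}\right) e^{2 t}}{2}
M^(2)(0) = 3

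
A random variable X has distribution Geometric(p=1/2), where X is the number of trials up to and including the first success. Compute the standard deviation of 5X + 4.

For X ~ Geometric(p=1/2), where X is the number of trials up to and including the first success:
Var(X) = 2
SD(X) = √(Var(X)) = √(2) = \sqrt{2}
SD(5X + 4) = |5| × SD(X) = 5 × \sqrt{2} = 5 \sqrt{2}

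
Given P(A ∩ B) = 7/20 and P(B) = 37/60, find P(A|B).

P(A|B) = P(A ∩ B) / P(B)
= (7/20) / (37/60)
= 21/37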